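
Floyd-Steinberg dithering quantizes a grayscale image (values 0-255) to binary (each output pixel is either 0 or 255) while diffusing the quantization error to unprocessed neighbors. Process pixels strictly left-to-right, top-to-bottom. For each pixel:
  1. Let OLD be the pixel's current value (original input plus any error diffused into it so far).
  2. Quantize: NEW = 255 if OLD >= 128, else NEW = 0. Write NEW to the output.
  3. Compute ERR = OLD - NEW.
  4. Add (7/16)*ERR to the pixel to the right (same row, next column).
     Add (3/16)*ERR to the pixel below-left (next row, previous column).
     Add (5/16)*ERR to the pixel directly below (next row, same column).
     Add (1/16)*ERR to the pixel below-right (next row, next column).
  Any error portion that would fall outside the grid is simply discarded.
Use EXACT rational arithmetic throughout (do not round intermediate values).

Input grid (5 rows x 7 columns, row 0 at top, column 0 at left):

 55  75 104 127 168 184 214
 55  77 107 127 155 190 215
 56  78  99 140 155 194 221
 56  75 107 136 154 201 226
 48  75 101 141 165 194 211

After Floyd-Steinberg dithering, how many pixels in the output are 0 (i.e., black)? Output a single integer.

(0,0): OLD=55 → NEW=0, ERR=55
(0,1): OLD=1585/16 → NEW=0, ERR=1585/16
(0,2): OLD=37719/256 → NEW=255, ERR=-27561/256
(0,3): OLD=327265/4096 → NEW=0, ERR=327265/4096
(0,4): OLD=13300903/65536 → NEW=255, ERR=-3410777/65536
(0,5): OLD=169062545/1048576 → NEW=255, ERR=-98324335/1048576
(0,6): OLD=2902053879/16777216 → NEW=255, ERR=-1376136201/16777216
(1,0): OLD=23235/256 → NEW=0, ERR=23235/256
(1,1): OLD=268117/2048 → NEW=255, ERR=-254123/2048
(1,2): OLD=2637305/65536 → NEW=0, ERR=2637305/65536
(1,3): OLD=40130885/262144 → NEW=255, ERR=-26715835/262144
(1,4): OLD=1368369775/16777216 → NEW=0, ERR=1368369775/16777216
(1,5): OLD=23856905375/134217728 → NEW=255, ERR=-10368615265/134217728
(1,6): OLD=321497714545/2147483648 → NEW=255, ERR=-226110615695/2147483648
(2,0): OLD=2002039/32768 → NEW=0, ERR=2002039/32768
(2,1): OLD=83017869/1048576 → NEW=0, ERR=83017869/1048576
(2,2): OLD=2002352871/16777216 → NEW=0, ERR=2002352871/16777216
(2,3): OLD=23914313071/134217728 → NEW=255, ERR=-10311207569/134217728
(2,4): OLD=135315975071/1073741824 → NEW=0, ERR=135315975071/1073741824
(2,5): OLD=7227543157301/34359738368 → NEW=255, ERR=-1534190126539/34359738368
(2,6): OLD=90013489220035/549755813888 → NEW=255, ERR=-50174243321405/549755813888
(3,0): OLD=1508903943/16777216 → NEW=0, ERR=1508903943/16777216
(3,1): OLD=22184259451/134217728 → NEW=255, ERR=-12041261189/134217728
(3,2): OLD=102639350689/1073741824 → NEW=0, ERR=102639350689/1073741824
(3,3): OLD=794146967511/4294967296 → NEW=255, ERR=-301069692969/4294967296
(3,4): OLD=82210809026567/549755813888 → NEW=255, ERR=-57976923514873/549755813888
(3,5): OLD=579100036004357/4398046511104 → NEW=255, ERR=-542401824327163/4398046511104
(3,6): OLD=9903177344808731/70368744177664 → NEW=255, ERR=-8040852420495589/70368744177664
(4,0): OLD=127311589257/2147483648 → NEW=0, ERR=127311589257/2147483648
(4,1): OLD=3313836416117/34359738368 → NEW=0, ERR=3313836416117/34359738368
(4,2): OLD=84836252730107/549755813888 → NEW=255, ERR=-55351479811333/549755813888
(4,3): OLD=269362365479993/4398046511104 → NEW=0, ERR=269362365479993/4398046511104
(4,4): OLD=4620900784248923/35184372088832 → NEW=255, ERR=-4351114098403237/35184372088832
(4,5): OLD=82573235132260187/1125899906842624 → NEW=0, ERR=82573235132260187/1125899906842624
(4,6): OLD=3596927670759119085/18014398509481984 → NEW=255, ERR=-996743949158786835/18014398509481984
Output grid:
  Row 0: ..#.###  (3 black, running=3)
  Row 1: .#.#.##  (3 black, running=6)
  Row 2: ...#.##  (4 black, running=10)
  Row 3: .#.####  (2 black, running=12)
  Row 4: ..#.#.#  (4 black, running=16)

Answer: 16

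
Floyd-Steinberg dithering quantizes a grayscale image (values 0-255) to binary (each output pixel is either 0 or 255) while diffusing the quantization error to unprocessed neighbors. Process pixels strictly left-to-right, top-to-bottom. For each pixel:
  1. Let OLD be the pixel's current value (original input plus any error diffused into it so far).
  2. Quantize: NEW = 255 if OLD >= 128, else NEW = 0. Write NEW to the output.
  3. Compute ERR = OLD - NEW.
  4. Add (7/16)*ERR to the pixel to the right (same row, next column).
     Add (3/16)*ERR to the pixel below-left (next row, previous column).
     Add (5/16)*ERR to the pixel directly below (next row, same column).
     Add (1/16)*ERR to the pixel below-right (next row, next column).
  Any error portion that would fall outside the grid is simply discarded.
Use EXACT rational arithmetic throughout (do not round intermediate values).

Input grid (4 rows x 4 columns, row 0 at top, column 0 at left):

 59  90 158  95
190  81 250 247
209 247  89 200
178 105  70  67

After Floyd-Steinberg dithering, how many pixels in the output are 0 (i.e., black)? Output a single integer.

(0,0): OLD=59 → NEW=0, ERR=59
(0,1): OLD=1853/16 → NEW=0, ERR=1853/16
(0,2): OLD=53419/256 → NEW=255, ERR=-11861/256
(0,3): OLD=306093/4096 → NEW=0, ERR=306093/4096
(1,0): OLD=58919/256 → NEW=255, ERR=-6361/256
(1,1): OLD=207505/2048 → NEW=0, ERR=207505/2048
(1,2): OLD=19732837/65536 → NEW=255, ERR=3021157/65536
(1,3): OLD=301597395/1048576 → NEW=255, ERR=34210515/1048576
(2,0): OLD=7216587/32768 → NEW=255, ERR=-1139253/32768
(2,1): OLD=283684585/1048576 → NEW=255, ERR=16297705/1048576
(2,2): OLD=257227853/2097152 → NEW=0, ERR=257227853/2097152
(2,3): OLD=8950263545/33554432 → NEW=255, ERR=393883385/33554432
(3,0): OLD=2852957083/16777216 → NEW=255, ERR=-1425232997/16777216
(3,1): OLD=25103079237/268435456 → NEW=0, ERR=25103079237/268435456
(3,2): OLD=654620505019/4294967296 → NEW=255, ERR=-440596155461/4294967296
(3,3): OLD=2298919862429/68719476736 → NEW=0, ERR=2298919862429/68719476736
Output grid:
  Row 0: ..#.  (3 black, running=3)
  Row 1: #.##  (1 black, running=4)
  Row 2: ##.#  (1 black, running=5)
  Row 3: #.#.  (2 black, running=7)

Answer: 7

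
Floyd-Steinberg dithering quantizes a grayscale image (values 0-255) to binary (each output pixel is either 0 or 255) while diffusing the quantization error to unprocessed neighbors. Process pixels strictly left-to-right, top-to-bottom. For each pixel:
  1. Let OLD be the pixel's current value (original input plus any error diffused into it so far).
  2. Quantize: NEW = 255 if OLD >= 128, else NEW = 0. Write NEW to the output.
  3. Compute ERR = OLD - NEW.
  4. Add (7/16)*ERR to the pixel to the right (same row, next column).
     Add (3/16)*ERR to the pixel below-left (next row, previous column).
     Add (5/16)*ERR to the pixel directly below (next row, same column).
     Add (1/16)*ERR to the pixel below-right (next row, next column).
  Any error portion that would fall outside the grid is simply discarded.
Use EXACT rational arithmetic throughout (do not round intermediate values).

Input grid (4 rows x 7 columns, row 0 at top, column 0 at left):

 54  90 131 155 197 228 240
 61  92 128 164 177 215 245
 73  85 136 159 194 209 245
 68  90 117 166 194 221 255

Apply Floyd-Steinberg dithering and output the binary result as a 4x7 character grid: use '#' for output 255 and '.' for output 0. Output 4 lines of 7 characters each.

Answer: ..#.###
.#.####
..#.###
.#.##.#

Derivation:
(0,0): OLD=54 → NEW=0, ERR=54
(0,1): OLD=909/8 → NEW=0, ERR=909/8
(0,2): OLD=23131/128 → NEW=255, ERR=-9509/128
(0,3): OLD=250877/2048 → NEW=0, ERR=250877/2048
(0,4): OLD=8211435/32768 → NEW=255, ERR=-144405/32768
(0,5): OLD=118526829/524288 → NEW=255, ERR=-15166611/524288
(0,6): OLD=1907099643/8388608 → NEW=255, ERR=-231995397/8388608
(1,0): OLD=12695/128 → NEW=0, ERR=12695/128
(1,1): OLD=164193/1024 → NEW=255, ERR=-96927/1024
(1,2): OLD=3061941/32768 → NEW=0, ERR=3061941/32768
(1,3): OLD=31154865/131072 → NEW=255, ERR=-2268495/131072
(1,4): OLD=1428438035/8388608 → NEW=255, ERR=-710657005/8388608
(1,5): OLD=10967964867/67108864 → NEW=255, ERR=-6144795453/67108864
(1,6): OLD=208832036621/1073741824 → NEW=255, ERR=-64972128499/1073741824
(2,0): OLD=1413051/16384 → NEW=0, ERR=1413051/16384
(2,1): OLD=61274617/524288 → NEW=0, ERR=61274617/524288
(2,2): OLD=1737879723/8388608 → NEW=255, ERR=-401215317/8388608
(2,3): OLD=8229039507/67108864 → NEW=0, ERR=8229039507/67108864
(2,4): OLD=108943527203/536870912 → NEW=255, ERR=-27958555357/536870912
(2,5): OLD=2421708766081/17179869184 → NEW=255, ERR=-1959157875839/17179869184
(2,6): OLD=46860144154519/274877906944 → NEW=255, ERR=-23233722116201/274877906944
(3,0): OLD=980337355/8388608 → NEW=0, ERR=980337355/8388608
(3,1): OLD=11681881263/67108864 → NEW=255, ERR=-5430879057/67108864
(3,2): OLD=52046648413/536870912 → NEW=0, ERR=52046648413/536870912
(3,3): OLD=502465953771/2147483648 → NEW=255, ERR=-45142376469/2147483648
(3,4): OLD=42554132494027/274877906944 → NEW=255, ERR=-27539733776693/274877906944
(3,5): OLD=269220782879313/2199023255552 → NEW=0, ERR=269220782879313/2199023255552
(3,6): OLD=9676439270051919/35184372088832 → NEW=255, ERR=704424387399759/35184372088832
Row 0: ..#.###
Row 1: .#.####
Row 2: ..#.###
Row 3: .#.##.#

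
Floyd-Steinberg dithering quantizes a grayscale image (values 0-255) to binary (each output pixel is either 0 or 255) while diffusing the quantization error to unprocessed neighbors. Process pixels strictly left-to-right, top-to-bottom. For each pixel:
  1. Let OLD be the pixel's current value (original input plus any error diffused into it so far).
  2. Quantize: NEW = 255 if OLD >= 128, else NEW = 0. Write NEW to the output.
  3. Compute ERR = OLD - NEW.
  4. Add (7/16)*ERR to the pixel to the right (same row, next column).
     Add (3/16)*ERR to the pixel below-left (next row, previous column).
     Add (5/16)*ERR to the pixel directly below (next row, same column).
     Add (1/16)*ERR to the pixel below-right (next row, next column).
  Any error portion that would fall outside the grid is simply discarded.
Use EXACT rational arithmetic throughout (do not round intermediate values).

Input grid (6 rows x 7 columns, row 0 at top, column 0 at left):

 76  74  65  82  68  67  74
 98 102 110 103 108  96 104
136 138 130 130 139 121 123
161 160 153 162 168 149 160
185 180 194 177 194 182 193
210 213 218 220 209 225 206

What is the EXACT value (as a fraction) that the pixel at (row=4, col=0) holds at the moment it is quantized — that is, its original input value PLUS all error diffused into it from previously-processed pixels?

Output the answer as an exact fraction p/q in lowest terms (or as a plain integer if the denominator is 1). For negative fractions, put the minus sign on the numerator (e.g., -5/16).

Answer: 76917164517/536870912

Derivation:
(0,0): OLD=76 → NEW=0, ERR=76
(0,1): OLD=429/4 → NEW=0, ERR=429/4
(0,2): OLD=7163/64 → NEW=0, ERR=7163/64
(0,3): OLD=134109/1024 → NEW=255, ERR=-127011/1024
(0,4): OLD=225035/16384 → NEW=0, ERR=225035/16384
(0,5): OLD=19138893/262144 → NEW=0, ERR=19138893/262144
(0,6): OLD=444350747/4194304 → NEW=0, ERR=444350747/4194304
(1,0): OLD=9079/64 → NEW=255, ERR=-7241/64
(1,1): OLD=57217/512 → NEW=0, ERR=57217/512
(1,2): OLD=2905109/16384 → NEW=255, ERR=-1272811/16384
(1,3): OLD=2609777/65536 → NEW=0, ERR=2609777/65536
(1,4): OLD=568963251/4194304 → NEW=255, ERR=-500584269/4194304
(1,5): OLD=2930066851/33554432 → NEW=0, ERR=2930066851/33554432
(1,6): OLD=96568850989/536870912 → NEW=255, ERR=-40333231571/536870912
(2,0): OLD=996123/8192 → NEW=0, ERR=996123/8192
(2,1): OLD=53604185/262144 → NEW=255, ERR=-13242535/262144
(2,2): OLD=411349323/4194304 → NEW=0, ERR=411349323/4194304
(2,3): OLD=5305566899/33554432 → NEW=255, ERR=-3250813261/33554432
(2,4): OLD=20986199779/268435456 → NEW=0, ERR=20986199779/268435456
(2,5): OLD=1382519749473/8589934592 → NEW=255, ERR=-807913571487/8589934592
(2,6): OLD=8773034864823/137438953472 → NEW=0, ERR=8773034864823/137438953472
(3,0): OLD=794935019/4194304 → NEW=255, ERR=-274612501/4194304
(3,1): OLD=4749895439/33554432 → NEW=255, ERR=-3806484721/33554432
(3,2): OLD=30251172573/268435456 → NEW=0, ERR=30251172573/268435456
(3,3): OLD=216698833883/1073741824 → NEW=255, ERR=-57105331237/1073741824
(3,4): OLD=19993688689387/137438953472 → NEW=255, ERR=-15053244445973/137438953472
(3,5): OLD=97356353558897/1099511627776 → NEW=0, ERR=97356353558897/1099511627776
(3,6): OLD=3743752699461423/17592186044416 → NEW=255, ERR=-742254741864657/17592186044416
(4,0): OLD=76917164517/536870912 → NEW=255, ERR=-59984918043/536870912
Target (4,0): original=185, with diffused error = 76917164517/536870912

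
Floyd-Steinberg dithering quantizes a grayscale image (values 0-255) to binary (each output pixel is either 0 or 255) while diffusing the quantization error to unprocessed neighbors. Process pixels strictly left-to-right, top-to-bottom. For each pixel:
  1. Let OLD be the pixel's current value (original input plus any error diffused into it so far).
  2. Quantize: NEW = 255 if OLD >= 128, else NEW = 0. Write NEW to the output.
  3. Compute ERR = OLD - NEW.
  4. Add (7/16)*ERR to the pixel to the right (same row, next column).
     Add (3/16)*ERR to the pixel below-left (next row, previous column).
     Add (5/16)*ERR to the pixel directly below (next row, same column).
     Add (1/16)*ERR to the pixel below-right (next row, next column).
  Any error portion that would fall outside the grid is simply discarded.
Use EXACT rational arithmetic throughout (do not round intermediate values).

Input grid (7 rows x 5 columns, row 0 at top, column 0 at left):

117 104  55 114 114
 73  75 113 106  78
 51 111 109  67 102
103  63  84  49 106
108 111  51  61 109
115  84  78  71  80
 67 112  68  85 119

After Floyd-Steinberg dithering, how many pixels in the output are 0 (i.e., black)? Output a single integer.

Answer: 23

Derivation:
(0,0): OLD=117 → NEW=0, ERR=117
(0,1): OLD=2483/16 → NEW=255, ERR=-1597/16
(0,2): OLD=2901/256 → NEW=0, ERR=2901/256
(0,3): OLD=487251/4096 → NEW=0, ERR=487251/4096
(0,4): OLD=10881861/65536 → NEW=255, ERR=-5829819/65536
(1,0): OLD=23257/256 → NEW=0, ERR=23257/256
(1,1): OLD=190447/2048 → NEW=0, ERR=190447/2048
(1,2): OLD=11356827/65536 → NEW=255, ERR=-5354853/65536
(1,3): OLD=23974591/262144 → NEW=0, ERR=23974591/262144
(1,4): OLD=409565533/4194304 → NEW=0, ERR=409565533/4194304
(2,0): OLD=3172789/32768 → NEW=0, ERR=3172789/32768
(2,1): OLD=181171735/1048576 → NEW=255, ERR=-86215145/1048576
(2,2): OLD=1182026245/16777216 → NEW=0, ERR=1182026245/16777216
(2,3): OLD=37475172415/268435456 → NEW=255, ERR=-30975868865/268435456
(2,4): OLD=376866533881/4294967296 → NEW=0, ERR=376866533881/4294967296
(3,0): OLD=1977054053/16777216 → NEW=0, ERR=1977054053/16777216
(3,1): OLD=14512073601/134217728 → NEW=0, ERR=14512073601/134217728
(3,2): OLD=543509699163/4294967296 → NEW=0, ERR=543509699163/4294967296
(3,3): OLD=765868883171/8589934592 → NEW=0, ERR=765868883171/8589934592
(3,4): OLD=22707048785359/137438953472 → NEW=255, ERR=-12339884350001/137438953472
(4,0): OLD=354546616907/2147483648 → NEW=255, ERR=-193061713333/2147483648
(4,1): OLD=9383584642251/68719476736 → NEW=255, ERR=-8139881925429/68719476736
(4,2): OLD=68387730351429/1099511627776 → NEW=0, ERR=68387730351429/1099511627776
(4,3): OLD=1884974804984523/17592186044416 → NEW=0, ERR=1884974804984523/17592186044416
(4,4): OLD=37546569585086733/281474976710656 → NEW=255, ERR=-34229549476130547/281474976710656
(5,0): OLD=71134317284673/1099511627776 → NEW=0, ERR=71134317284673/1099511627776
(5,1): OLD=715404444258563/8796093022208 → NEW=0, ERR=715404444258563/8796093022208
(5,2): OLD=41012843473209115/281474976710656 → NEW=255, ERR=-30763275588008165/281474976710656
(5,3): OLD=42507309841896021/1125899906842624 → NEW=0, ERR=42507309841896021/1125899906842624
(5,4): OLD=1174750447648229399/18014398509481984 → NEW=0, ERR=1174750447648229399/18014398509481984
(6,0): OLD=14420997743969585/140737488355328 → NEW=0, ERR=14420997743969585/140737488355328
(6,1): OLD=746682396223291615/4503599627370496 → NEW=255, ERR=-401735508756184865/4503599627370496
(6,2): OLD=503080579808288901/72057594037927936 → NEW=0, ERR=503080579808288901/72057594037927936
(6,3): OLD=121343837920895404535/1152921504606846976 → NEW=0, ERR=121343837920895404535/1152921504606846976
(6,4): OLD=3464017038743239407233/18446744073709551616 → NEW=255, ERR=-1239902700052696254847/18446744073709551616
Output grid:
  Row 0: .#..#  (3 black, running=3)
  Row 1: ..#..  (4 black, running=7)
  Row 2: .#.#.  (3 black, running=10)
  Row 3: ....#  (4 black, running=14)
  Row 4: ##..#  (2 black, running=16)
  Row 5: ..#..  (4 black, running=20)
  Row 6: .#..#  (3 black, running=23)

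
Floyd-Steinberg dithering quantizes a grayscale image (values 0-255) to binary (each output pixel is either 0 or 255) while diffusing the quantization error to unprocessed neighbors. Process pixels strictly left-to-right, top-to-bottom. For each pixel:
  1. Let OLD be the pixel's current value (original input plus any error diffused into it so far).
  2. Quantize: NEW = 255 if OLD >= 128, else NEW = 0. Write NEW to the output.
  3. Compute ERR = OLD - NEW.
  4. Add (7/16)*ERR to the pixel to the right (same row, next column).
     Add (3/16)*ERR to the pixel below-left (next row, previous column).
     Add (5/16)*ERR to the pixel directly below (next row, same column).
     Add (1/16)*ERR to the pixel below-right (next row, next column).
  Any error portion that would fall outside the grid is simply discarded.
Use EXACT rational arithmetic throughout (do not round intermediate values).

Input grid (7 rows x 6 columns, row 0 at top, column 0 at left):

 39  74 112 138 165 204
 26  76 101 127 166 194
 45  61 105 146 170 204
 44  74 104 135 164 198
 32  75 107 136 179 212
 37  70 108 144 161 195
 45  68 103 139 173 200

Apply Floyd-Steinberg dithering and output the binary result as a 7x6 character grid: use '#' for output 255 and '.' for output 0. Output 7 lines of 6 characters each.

Answer: ..#.##
..#.##
..#.##
.#.#.#
...###
.#.#.#
..#.##

Derivation:
(0,0): OLD=39 → NEW=0, ERR=39
(0,1): OLD=1457/16 → NEW=0, ERR=1457/16
(0,2): OLD=38871/256 → NEW=255, ERR=-26409/256
(0,3): OLD=380385/4096 → NEW=0, ERR=380385/4096
(0,4): OLD=13476135/65536 → NEW=255, ERR=-3235545/65536
(0,5): OLD=191260689/1048576 → NEW=255, ERR=-76126191/1048576
(1,0): OLD=14147/256 → NEW=0, ERR=14147/256
(1,1): OLD=228821/2048 → NEW=0, ERR=228821/2048
(1,2): OLD=9224057/65536 → NEW=255, ERR=-7487623/65536
(1,3): OLD=23679813/262144 → NEW=0, ERR=23679813/262144
(1,4): OLD=3058209007/16777216 → NEW=255, ERR=-1219981073/16777216
(1,5): OLD=36618216153/268435456 → NEW=255, ERR=-31832825127/268435456
(2,0): OLD=2726903/32768 → NEW=0, ERR=2726903/32768
(2,1): OLD=119909901/1048576 → NEW=0, ERR=119909901/1048576
(2,2): OLD=2403281255/16777216 → NEW=255, ERR=-1874908825/16777216
(2,3): OLD=14033990127/134217728 → NEW=0, ERR=14033990127/134217728
(2,4): OLD=757771469389/4294967296 → NEW=255, ERR=-337445191091/4294967296
(2,5): OLD=8797715751659/68719476736 → NEW=255, ERR=-8725750816021/68719476736
(3,0): OLD=1534231687/16777216 → NEW=0, ERR=1534231687/16777216
(3,1): OLD=17984042747/134217728 → NEW=255, ERR=-16241477893/134217728
(3,2): OLD=46051019425/1073741824 → NEW=0, ERR=46051019425/1073741824
(3,3): OLD=11319684091107/68719476736 → NEW=255, ERR=-6203782476573/68719476736
(3,4): OLD=45452982414467/549755813888 → NEW=0, ERR=45452982414467/549755813888
(3,5): OLD=1667574278197965/8796093022208 → NEW=255, ERR=-575429442465075/8796093022208
(4,0): OLD=81364310537/2147483648 → NEW=0, ERR=81364310537/2147483648
(4,1): OLD=2319900092405/34359738368 → NEW=0, ERR=2319900092405/34359738368
(4,2): OLD=137935687570767/1099511627776 → NEW=0, ERR=137935687570767/1099511627776
(4,3): OLD=3181658655288107/17592186044416 → NEW=255, ERR=-1304348786037973/17592186044416
(4,4): OLD=43485311546463195/281474976710656 → NEW=255, ERR=-28290807514754085/281474976710656
(4,5): OLD=687930684601061661/4503599627370496 → NEW=255, ERR=-460487220378414819/4503599627370496
(5,0): OLD=33809810234031/549755813888 → NEW=0, ERR=33809810234031/549755813888
(5,1): OLD=2531439970877599/17592186044416 → NEW=255, ERR=-1954567470448481/17592186044416
(5,2): OLD=12513461343235141/140737488355328 → NEW=0, ERR=12513461343235141/140737488355328
(5,3): OLD=669798015737459655/4503599627370496 → NEW=255, ERR=-478619889242016825/4503599627370496
(5,4): OLD=534036732983873447/9007199254740992 → NEW=0, ERR=534036732983873447/9007199254740992
(5,5): OLD=26330540761422730259/144115188075855872 → NEW=255, ERR=-10418832197920517101/144115188075855872
(6,0): OLD=12212241178079037/281474976710656 → NEW=0, ERR=12212241178079037/281474976710656
(6,1): OLD=327756456171103225/4503599627370496 → NEW=0, ERR=327756456171103225/4503599627370496
(6,2): OLD=2445538063465265233/18014398509481984 → NEW=255, ERR=-2148133556452640687/18014398509481984
(6,3): OLD=20260633054916449837/288230376151711744 → NEW=0, ERR=20260633054916449837/288230376151711744
(6,4): OLD=931947323750760828365/4611686018427387904 → NEW=255, ERR=-244032610948223087155/4611686018427387904
(6,5): OLD=11655580637950540151419/73786976294838206464 → NEW=255, ERR=-7160098317233202496901/73786976294838206464
Row 0: ..#.##
Row 1: ..#.##
Row 2: ..#.##
Row 3: .#.#.#
Row 4: ...###
Row 5: .#.#.#
Row 6: ..#.##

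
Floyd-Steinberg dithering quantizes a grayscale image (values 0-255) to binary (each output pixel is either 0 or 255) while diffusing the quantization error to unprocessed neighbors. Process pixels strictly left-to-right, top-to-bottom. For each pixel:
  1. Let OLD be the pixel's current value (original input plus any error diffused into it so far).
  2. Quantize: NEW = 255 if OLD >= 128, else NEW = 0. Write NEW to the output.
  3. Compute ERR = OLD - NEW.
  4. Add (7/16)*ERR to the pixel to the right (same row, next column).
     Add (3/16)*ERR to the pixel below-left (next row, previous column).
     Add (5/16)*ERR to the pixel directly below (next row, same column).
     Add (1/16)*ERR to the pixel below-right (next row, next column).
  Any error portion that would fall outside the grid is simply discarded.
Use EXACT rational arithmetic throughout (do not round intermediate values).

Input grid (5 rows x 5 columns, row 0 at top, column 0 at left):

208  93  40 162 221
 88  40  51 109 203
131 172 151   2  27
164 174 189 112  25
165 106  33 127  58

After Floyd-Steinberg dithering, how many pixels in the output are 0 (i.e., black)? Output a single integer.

(0,0): OLD=208 → NEW=255, ERR=-47
(0,1): OLD=1159/16 → NEW=0, ERR=1159/16
(0,2): OLD=18353/256 → NEW=0, ERR=18353/256
(0,3): OLD=792023/4096 → NEW=255, ERR=-252457/4096
(0,4): OLD=12716257/65536 → NEW=255, ERR=-3995423/65536
(1,0): OLD=22245/256 → NEW=0, ERR=22245/256
(1,1): OLD=227651/2048 → NEW=0, ERR=227651/2048
(1,2): OLD=7537023/65536 → NEW=0, ERR=7537023/65536
(1,3): OLD=34892371/262144 → NEW=255, ERR=-31954349/262144
(1,4): OLD=531697561/4194304 → NEW=0, ERR=531697561/4194304
(2,0): OLD=5865361/32768 → NEW=255, ERR=-2490479/32768
(2,1): OLD=210218315/1048576 → NEW=255, ERR=-57168565/1048576
(2,2): OLD=2469246625/16777216 → NEW=255, ERR=-1808943455/16777216
(2,3): OLD=-14041276333/268435456 → NEW=0, ERR=-14041276333/268435456
(2,4): OLD=155097148805/4294967296 → NEW=0, ERR=155097148805/4294967296
(3,0): OLD=2181481089/16777216 → NEW=255, ERR=-2096708991/16777216
(3,1): OLD=10377682797/134217728 → NEW=0, ERR=10377682797/134217728
(3,2): OLD=755561920063/4294967296 → NEW=255, ERR=-339654740417/4294967296
(3,3): OLD=524737253351/8589934592 → NEW=0, ERR=524737253351/8589934592
(3,4): OLD=8210785255651/137438953472 → NEW=0, ERR=8210785255651/137438953472
(4,0): OLD=301599490671/2147483648 → NEW=255, ERR=-246008839569/2147483648
(4,1): OLD=3944848304623/68719476736 → NEW=0, ERR=3944848304623/68719476736
(4,2): OLD=54632510288097/1099511627776 → NEW=0, ERR=54632510288097/1099511627776
(4,3): OLD=3062574274391023/17592186044416 → NEW=255, ERR=-1423433166935057/17592186044416
(4,4): OLD=12691080939152137/281474976710656 → NEW=0, ERR=12691080939152137/281474976710656
Output grid:
  Row 0: #..##  (2 black, running=2)
  Row 1: ...#.  (4 black, running=6)
  Row 2: ###..  (2 black, running=8)
  Row 3: #.#..  (3 black, running=11)
  Row 4: #..#.  (3 black, running=14)

Answer: 14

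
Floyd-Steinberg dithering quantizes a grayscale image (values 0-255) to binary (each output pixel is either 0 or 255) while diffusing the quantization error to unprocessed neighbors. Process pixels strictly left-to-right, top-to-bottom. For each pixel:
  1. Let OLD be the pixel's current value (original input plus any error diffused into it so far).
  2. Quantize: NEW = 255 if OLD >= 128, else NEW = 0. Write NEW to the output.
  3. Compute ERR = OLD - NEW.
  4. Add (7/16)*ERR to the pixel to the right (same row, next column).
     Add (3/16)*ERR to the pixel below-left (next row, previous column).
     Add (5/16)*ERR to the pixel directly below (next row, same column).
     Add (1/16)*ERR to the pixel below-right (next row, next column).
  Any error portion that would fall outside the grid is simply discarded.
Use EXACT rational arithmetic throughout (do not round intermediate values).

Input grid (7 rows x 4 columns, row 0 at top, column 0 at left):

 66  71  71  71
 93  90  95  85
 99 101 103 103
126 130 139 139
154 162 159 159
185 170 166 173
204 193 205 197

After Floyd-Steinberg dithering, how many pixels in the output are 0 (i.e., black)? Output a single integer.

(0,0): OLD=66 → NEW=0, ERR=66
(0,1): OLD=799/8 → NEW=0, ERR=799/8
(0,2): OLD=14681/128 → NEW=0, ERR=14681/128
(0,3): OLD=248175/2048 → NEW=0, ERR=248175/2048
(1,0): OLD=16941/128 → NEW=255, ERR=-15699/128
(1,1): OLD=95419/1024 → NEW=0, ERR=95419/1024
(1,2): OLD=6572375/32768 → NEW=255, ERR=-1783465/32768
(1,3): OLD=55692561/524288 → NEW=0, ERR=55692561/524288
(2,0): OLD=1280313/16384 → NEW=0, ERR=1280313/16384
(2,1): OLD=76775171/524288 → NEW=255, ERR=-56918269/524288
(2,2): OLD=67356719/1048576 → NEW=0, ERR=67356719/1048576
(2,3): OLD=2699405011/16777216 → NEW=255, ERR=-1578785069/16777216
(3,0): OLD=1091059881/8388608 → NEW=255, ERR=-1048035159/8388608
(3,1): OLD=7830678519/134217728 → NEW=0, ERR=7830678519/134217728
(3,2): OLD=343961358345/2147483648 → NEW=255, ERR=-203646971895/2147483648
(3,3): OLD=2477998946239/34359738368 → NEW=0, ERR=2477998946239/34359738368
(4,0): OLD=270361704629/2147483648 → NEW=0, ERR=270361704629/2147483648
(4,1): OLD=3603012956575/17179869184 → NEW=255, ERR=-777853685345/17179869184
(4,2): OLD=69668115601343/549755813888 → NEW=0, ERR=69668115601343/549755813888
(4,3): OLD=2032361890634473/8796093022208 → NEW=255, ERR=-210641830028567/8796093022208
(5,0): OLD=59333319913765/274877906944 → NEW=255, ERR=-10760546356955/274877906944
(5,1): OLD=1498448518311843/8796093022208 → NEW=255, ERR=-744555202351197/8796093022208
(5,2): OLD=709181228801599/4398046511104 → NEW=255, ERR=-412320631529921/4398046511104
(5,3): OLD=18636577343531503/140737488355328 → NEW=255, ERR=-17251482187077137/140737488355328
(6,0): OLD=24755094600320521/140737488355328 → NEW=255, ERR=-11132964930288119/140737488355328
(6,1): OLD=252010012979506895/2251799813685248 → NEW=0, ERR=252010012979506895/2251799813685248
(6,2): OLD=7075755386245954937/36028797018963968 → NEW=255, ERR=-2111587853589856903/36028797018963968
(6,3): OLD=73322025415693580623/576460752303423488 → NEW=0, ERR=73322025415693580623/576460752303423488
Output grid:
  Row 0: ....  (4 black, running=4)
  Row 1: #.#.  (2 black, running=6)
  Row 2: .#.#  (2 black, running=8)
  Row 3: #.#.  (2 black, running=10)
  Row 4: .#.#  (2 black, running=12)
  Row 5: ####  (0 black, running=12)
  Row 6: #.#.  (2 black, running=14)

Answer: 14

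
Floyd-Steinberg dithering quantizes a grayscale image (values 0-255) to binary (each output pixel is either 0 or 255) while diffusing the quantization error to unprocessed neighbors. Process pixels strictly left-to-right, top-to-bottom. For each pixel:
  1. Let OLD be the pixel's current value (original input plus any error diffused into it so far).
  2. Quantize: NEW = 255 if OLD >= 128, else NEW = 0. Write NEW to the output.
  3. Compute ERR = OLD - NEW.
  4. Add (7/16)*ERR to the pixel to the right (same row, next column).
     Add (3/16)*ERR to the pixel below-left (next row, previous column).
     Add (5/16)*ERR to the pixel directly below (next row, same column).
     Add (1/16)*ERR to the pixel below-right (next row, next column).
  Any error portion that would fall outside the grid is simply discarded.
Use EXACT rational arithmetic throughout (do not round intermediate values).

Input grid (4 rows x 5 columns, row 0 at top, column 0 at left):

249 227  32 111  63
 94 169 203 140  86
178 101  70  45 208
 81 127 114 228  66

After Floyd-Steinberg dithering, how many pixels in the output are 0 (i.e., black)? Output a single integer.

(0,0): OLD=249 → NEW=255, ERR=-6
(0,1): OLD=1795/8 → NEW=255, ERR=-245/8
(0,2): OLD=2381/128 → NEW=0, ERR=2381/128
(0,3): OLD=243995/2048 → NEW=0, ERR=243995/2048
(0,4): OLD=3772349/32768 → NEW=0, ERR=3772349/32768
(1,0): OLD=11057/128 → NEW=0, ERR=11057/128
(1,1): OLD=205143/1024 → NEW=255, ERR=-55977/1024
(1,2): OLD=6727971/32768 → NEW=255, ERR=-1627869/32768
(1,3): OLD=23362855/131072 → NEW=255, ERR=-10060505/131072
(1,4): OLD=200994197/2097152 → NEW=0, ERR=200994197/2097152
(2,0): OLD=3190701/16384 → NEW=255, ERR=-987219/16384
(2,1): OLD=28122687/524288 → NEW=0, ERR=28122687/524288
(2,2): OLD=504445565/8388608 → NEW=0, ERR=504445565/8388608
(2,3): OLD=8346751015/134217728 → NEW=0, ERR=8346751015/134217728
(2,4): OLD=559120041809/2147483648 → NEW=255, ERR=11511711569/2147483648
(3,0): OLD=605890269/8388608 → NEW=0, ERR=605890269/8388608
(3,1): OLD=12272289433/67108864 → NEW=255, ERR=-4840470887/67108864
(3,2): OLD=249641849571/2147483648 → NEW=0, ERR=249641849571/2147483648
(3,3): OLD=1301615821931/4294967296 → NEW=255, ERR=206399161451/4294967296
(3,4): OLD=6362492742903/68719476736 → NEW=0, ERR=6362492742903/68719476736
Output grid:
  Row 0: ##...  (3 black, running=3)
  Row 1: .###.  (2 black, running=5)
  Row 2: #...#  (3 black, running=8)
  Row 3: .#.#.  (3 black, running=11)

Answer: 11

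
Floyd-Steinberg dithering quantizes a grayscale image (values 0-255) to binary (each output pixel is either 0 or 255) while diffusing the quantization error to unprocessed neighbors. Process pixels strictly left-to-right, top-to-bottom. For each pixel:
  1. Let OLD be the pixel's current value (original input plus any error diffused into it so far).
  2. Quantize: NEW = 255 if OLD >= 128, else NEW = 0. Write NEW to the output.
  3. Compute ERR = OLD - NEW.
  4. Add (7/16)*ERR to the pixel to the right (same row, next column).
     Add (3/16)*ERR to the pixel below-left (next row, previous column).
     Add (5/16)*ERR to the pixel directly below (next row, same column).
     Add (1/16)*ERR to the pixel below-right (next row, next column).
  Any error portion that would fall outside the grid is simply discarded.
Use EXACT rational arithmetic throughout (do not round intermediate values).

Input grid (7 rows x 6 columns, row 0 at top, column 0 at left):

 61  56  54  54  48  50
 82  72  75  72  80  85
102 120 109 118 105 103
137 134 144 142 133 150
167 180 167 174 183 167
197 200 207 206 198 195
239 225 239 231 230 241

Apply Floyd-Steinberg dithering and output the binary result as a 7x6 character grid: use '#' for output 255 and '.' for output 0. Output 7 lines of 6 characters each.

Answer: ......
.#.#.#
.#.#..
#.#.##
##.##.
######
###.##

Derivation:
(0,0): OLD=61 → NEW=0, ERR=61
(0,1): OLD=1323/16 → NEW=0, ERR=1323/16
(0,2): OLD=23085/256 → NEW=0, ERR=23085/256
(0,3): OLD=382779/4096 → NEW=0, ERR=382779/4096
(0,4): OLD=5825181/65536 → NEW=0, ERR=5825181/65536
(0,5): OLD=93205067/1048576 → NEW=0, ERR=93205067/1048576
(1,0): OLD=29841/256 → NEW=0, ERR=29841/256
(1,1): OLD=347255/2048 → NEW=255, ERR=-174985/2048
(1,2): OLD=5799235/65536 → NEW=0, ERR=5799235/65536
(1,3): OLD=42524935/262144 → NEW=255, ERR=-24321785/262144
(1,4): OLD=1504788405/16777216 → NEW=0, ERR=1504788405/16777216
(1,5): OLD=42298184291/268435456 → NEW=255, ERR=-26152856989/268435456
(2,0): OLD=4011021/32768 → NEW=0, ERR=4011021/32768
(2,1): OLD=179022815/1048576 → NEW=255, ERR=-88364065/1048576
(2,2): OLD=1292653149/16777216 → NEW=0, ERR=1292653149/16777216
(2,3): OLD=19469977013/134217728 → NEW=255, ERR=-14755543627/134217728
(2,4): OLD=261412948895/4294967296 → NEW=0, ERR=261412948895/4294967296
(2,5): OLD=7200994018633/68719476736 → NEW=0, ERR=7200994018633/68719476736
(3,0): OLD=2675149757/16777216 → NEW=255, ERR=-1603040323/16777216
(3,1): OLD=11805772921/134217728 → NEW=0, ERR=11805772921/134217728
(3,2): OLD=194003475259/1073741824 → NEW=255, ERR=-79800689861/1073741824
(3,3): OLD=6278017452913/68719476736 → NEW=0, ERR=6278017452913/68719476736
(3,4): OLD=112571174147537/549755813888 → NEW=255, ERR=-27616558393903/549755813888
(3,5): OLD=1447598662777759/8796093022208 → NEW=255, ERR=-795405057885281/8796093022208
(4,0): OLD=329925475059/2147483648 → NEW=255, ERR=-217682855181/2147483648
(4,1): OLD=4921441453143/34359738368 → NEW=255, ERR=-3840291830697/34359738368
(4,2): OLD=129196743547605/1099511627776 → NEW=0, ERR=129196743547605/1099511627776
(4,3): OLD=4220243716013577/17592186044416 → NEW=255, ERR=-265763725312503/17592186044416
(4,4): OLD=42065667438472089/281474976710656 → NEW=255, ERR=-29710451622745191/281474976710656
(4,5): OLD=402723489252333199/4503599627370496 → NEW=0, ERR=402723489252333199/4503599627370496
(5,0): OLD=79366391429365/549755813888 → NEW=255, ERR=-60821341112075/549755813888
(5,1): OLD=2328628349192773/17592186044416 → NEW=255, ERR=-2157379092133307/17592186044416
(5,2): OLD=25367942712363335/140737488355328 → NEW=255, ERR=-10520116818245305/140737488355328
(5,3): OLD=703141801237838973/4503599627370496 → NEW=255, ERR=-445276103741637507/4503599627370496
(5,4): OLD=1239221214696956541/9007199254740992 → NEW=255, ERR=-1057614595261996419/9007199254740992
(5,5): OLD=23775659948553405985/144115188075855872 → NEW=255, ERR=-12973713010789841375/144115188075855872
(6,0): OLD=51068967579514863/281474976710656 → NEW=255, ERR=-20707151481702417/281474976710656
(6,1): OLD=601508300856925891/4503599627370496 → NEW=255, ERR=-546909604122550589/4503599627370496
(6,2): OLD=2455515424119158667/18014398509481984 → NEW=255, ERR=-2138156195798747253/18014398509481984
(6,3): OLD=35016338921314054399/288230376151711744 → NEW=0, ERR=35016338921314054399/288230376151711744
(6,4): OLD=1030243872741374322975/4611686018427387904 → NEW=255, ERR=-145736061957609592545/4611686018427387904
(6,5): OLD=14145216098852223823481/73786976294838206464 → NEW=255, ERR=-4670462856331518824839/73786976294838206464
Row 0: ......
Row 1: .#.#.#
Row 2: .#.#..
Row 3: #.#.##
Row 4: ##.##.
Row 5: ######
Row 6: ###.##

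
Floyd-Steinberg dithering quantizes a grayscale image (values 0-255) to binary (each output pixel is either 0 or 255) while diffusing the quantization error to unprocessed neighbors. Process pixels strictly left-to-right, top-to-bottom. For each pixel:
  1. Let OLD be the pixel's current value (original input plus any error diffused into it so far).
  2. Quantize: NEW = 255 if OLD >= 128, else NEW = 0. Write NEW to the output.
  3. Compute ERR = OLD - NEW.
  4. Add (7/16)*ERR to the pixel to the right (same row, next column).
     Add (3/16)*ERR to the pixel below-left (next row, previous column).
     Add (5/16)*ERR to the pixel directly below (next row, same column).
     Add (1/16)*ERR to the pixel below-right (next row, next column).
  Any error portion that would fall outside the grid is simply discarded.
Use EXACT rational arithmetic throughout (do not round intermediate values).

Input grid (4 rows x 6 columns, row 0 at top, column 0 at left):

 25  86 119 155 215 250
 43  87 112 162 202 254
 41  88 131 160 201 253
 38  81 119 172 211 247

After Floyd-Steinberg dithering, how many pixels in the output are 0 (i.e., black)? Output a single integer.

(0,0): OLD=25 → NEW=0, ERR=25
(0,1): OLD=1551/16 → NEW=0, ERR=1551/16
(0,2): OLD=41321/256 → NEW=255, ERR=-23959/256
(0,3): OLD=467167/4096 → NEW=0, ERR=467167/4096
(0,4): OLD=17360409/65536 → NEW=255, ERR=648729/65536
(0,5): OLD=266685103/1048576 → NEW=255, ERR=-701777/1048576
(1,0): OLD=17661/256 → NEW=0, ERR=17661/256
(1,1): OLD=269291/2048 → NEW=255, ERR=-252949/2048
(1,2): OLD=3680583/65536 → NEW=0, ERR=3680583/65536
(1,3): OLD=57204859/262144 → NEW=255, ERR=-9641861/262144
(1,4): OLD=3288413265/16777216 → NEW=255, ERR=-989776815/16777216
(1,5): OLD=61364100583/268435456 → NEW=255, ERR=-7086940697/268435456
(2,0): OLD=1291081/32768 → NEW=0, ERR=1291081/32768
(2,1): OLD=85440947/1048576 → NEW=0, ERR=85440947/1048576
(2,2): OLD=2845136345/16777216 → NEW=255, ERR=-1433053735/16777216
(2,3): OLD=13902900049/134217728 → NEW=0, ERR=13902900049/134217728
(2,4): OLD=947612794227/4294967296 → NEW=255, ERR=-147603866253/4294967296
(2,5): OLD=15532462430037/68719476736 → NEW=255, ERR=-1991004137643/68719476736
(3,0): OLD=1100430009/16777216 → NEW=0, ERR=1100430009/16777216
(3,1): OLD=16321715013/134217728 → NEW=0, ERR=16321715013/134217728
(3,2): OLD=182562775583/1073741824 → NEW=255, ERR=-91241389537/1073741824
(3,3): OLD=10679781744477/68719476736 → NEW=255, ERR=-6843684823203/68719476736
(3,4): OLD=86714061405117/549755813888 → NEW=255, ERR=-53473671136323/549755813888
(3,5): OLD=1699785818145011/8796093022208 → NEW=255, ERR=-543217902518029/8796093022208
Output grid:
  Row 0: ..#.##  (3 black, running=3)
  Row 1: .#.###  (2 black, running=5)
  Row 2: ..#.##  (3 black, running=8)
  Row 3: ..####  (2 black, running=10)

Answer: 10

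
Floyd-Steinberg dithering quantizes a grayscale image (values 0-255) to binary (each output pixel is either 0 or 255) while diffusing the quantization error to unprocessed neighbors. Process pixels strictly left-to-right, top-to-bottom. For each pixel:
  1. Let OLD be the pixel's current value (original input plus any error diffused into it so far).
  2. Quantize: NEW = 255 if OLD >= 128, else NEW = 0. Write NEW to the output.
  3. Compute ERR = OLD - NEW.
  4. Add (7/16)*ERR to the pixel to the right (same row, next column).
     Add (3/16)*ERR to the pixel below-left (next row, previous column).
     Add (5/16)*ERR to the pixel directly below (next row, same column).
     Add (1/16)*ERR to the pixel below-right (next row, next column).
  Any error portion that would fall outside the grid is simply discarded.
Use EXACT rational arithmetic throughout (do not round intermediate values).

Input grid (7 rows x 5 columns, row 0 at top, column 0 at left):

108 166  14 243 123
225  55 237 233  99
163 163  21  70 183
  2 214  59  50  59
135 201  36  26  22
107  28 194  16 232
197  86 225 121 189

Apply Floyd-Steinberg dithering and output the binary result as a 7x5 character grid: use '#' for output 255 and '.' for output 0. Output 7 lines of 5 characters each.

Answer: .#.#.
#.###
##..#
.#...
.#...
#.#.#
#.#.#

Derivation:
(0,0): OLD=108 → NEW=0, ERR=108
(0,1): OLD=853/4 → NEW=255, ERR=-167/4
(0,2): OLD=-273/64 → NEW=0, ERR=-273/64
(0,3): OLD=246921/1024 → NEW=255, ERR=-14199/1024
(0,4): OLD=1915839/16384 → NEW=0, ERR=1915839/16384
(1,0): OLD=16059/64 → NEW=255, ERR=-261/64
(1,1): OLD=23613/512 → NEW=0, ERR=23613/512
(1,2): OLD=4106401/16384 → NEW=255, ERR=-71519/16384
(1,3): OLD=16280157/65536 → NEW=255, ERR=-431523/65536
(1,4): OLD=138196407/1048576 → NEW=255, ERR=-129190473/1048576
(2,0): OLD=1395695/8192 → NEW=255, ERR=-693265/8192
(2,1): OLD=36520469/262144 → NEW=255, ERR=-30326251/262144
(2,2): OLD=-123013313/4194304 → NEW=0, ERR=-123013313/4194304
(2,3): OLD=2129845389/67108864 → NEW=0, ERR=2129845389/67108864
(2,4): OLD=169620840603/1073741824 → NEW=255, ERR=-104183324517/1073741824
(3,0): OLD=-193512545/4194304 → NEW=0, ERR=-193512545/4194304
(3,1): OLD=4928308691/33554432 → NEW=255, ERR=-3628071469/33554432
(3,2): OLD=1342717921/1073741824 → NEW=0, ERR=1342717921/1073741824
(3,3): OLD=86842341761/2147483648 → NEW=0, ERR=86842341761/2147483648
(3,4): OLD=1661442763317/34359738368 → NEW=0, ERR=1661442763317/34359738368
(4,0): OLD=53852856913/536870912 → NEW=0, ERR=53852856913/536870912
(4,1): OLD=3581091209969/17179869184 → NEW=255, ERR=-799775431951/17179869184
(4,2): OLD=4631237670143/274877906944 → NEW=0, ERR=4631237670143/274877906944
(4,3): OLD=242565333814129/4398046511104 → NEW=0, ERR=242565333814129/4398046511104
(4,4): OLD=4487246193056919/70368744177664 → NEW=0, ERR=4487246193056919/70368744177664
(5,0): OLD=35629066853235/274877906944 → NEW=255, ERR=-34464799417485/274877906944
(5,1): OLD=-70311976208839/2199023255552 → NEW=0, ERR=-70311976208839/2199023255552
(5,2): OLD=13560621208017441/70368744177664 → NEW=255, ERR=-4383408557286879/70368744177664
(5,3): OLD=5345775184082879/281474976710656 → NEW=0, ERR=5345775184082879/281474976710656
(5,4): OLD=1187524645063777861/4503599627370496 → NEW=255, ERR=39106740084301381/4503599627370496
(6,0): OLD=5341793396173987/35184372088832 → NEW=255, ERR=-3630221486478173/35184372088832
(6,1): OLD=12781160661620205/1125899906842624 → NEW=0, ERR=12781160661620205/1125899906842624
(6,2): OLD=3820184675071906495/18014398509481984 → NEW=255, ERR=-773486944845999425/18014398509481984
(6,3): OLD=30519243249687821877/288230376151711744 → NEW=0, ERR=30519243249687821877/288230376151711744
(6,4): OLD=1103231590846068377011/4611686018427387904 → NEW=255, ERR=-72748343852915538509/4611686018427387904
Row 0: .#.#.
Row 1: #.###
Row 2: ##..#
Row 3: .#...
Row 4: .#...
Row 5: #.#.#
Row 6: #.#.#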